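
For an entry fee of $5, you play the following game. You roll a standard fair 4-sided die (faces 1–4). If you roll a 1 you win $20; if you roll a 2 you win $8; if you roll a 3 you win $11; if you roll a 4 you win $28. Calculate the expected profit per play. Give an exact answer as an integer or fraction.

E[payout] = (1/4)·8 + (1/4)·11 + (1/4)·20 + (1/4)·28 = 67/4
Expected profit = 67/4 − 5 = 47/4

47/4 dollars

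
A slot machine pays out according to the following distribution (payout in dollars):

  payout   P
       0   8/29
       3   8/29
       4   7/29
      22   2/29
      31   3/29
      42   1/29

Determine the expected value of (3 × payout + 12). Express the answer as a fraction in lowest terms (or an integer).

E[3x+12] = (8/29)·12 + (8/29)·21 + (7/29)·24 + (2/29)·78 + (3/29)·105 + (1/29)·138
     = 1041/29

1041/29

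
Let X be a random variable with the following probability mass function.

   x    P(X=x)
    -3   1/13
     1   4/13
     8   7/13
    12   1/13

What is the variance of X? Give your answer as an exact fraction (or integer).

E[X] = (1/13)·(-3) + (4/13)·1 + (7/13)·8 + (1/13)·12 = 69/13
E[X²] = (1/13)·9 + (4/13)·1 + (7/13)·64 + (1/13)·144 = 605/13
Var(X) = 605/13 − (69/13)² = 3104/169

3104/169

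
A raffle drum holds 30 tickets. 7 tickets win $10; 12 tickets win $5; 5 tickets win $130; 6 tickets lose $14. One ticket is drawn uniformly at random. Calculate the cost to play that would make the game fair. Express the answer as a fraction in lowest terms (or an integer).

E[payout] = (7/30)·10 + (12/30)·5 + (5/30)·130 + (6/30)·(-14) = 116/5
Fair fee = E[payout] = 116/5

116/5 dollars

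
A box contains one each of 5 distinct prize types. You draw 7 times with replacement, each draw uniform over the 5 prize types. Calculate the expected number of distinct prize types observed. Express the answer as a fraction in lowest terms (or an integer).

Let Xⱼ=1 if type j appears at least once. P(Xⱼ=1) = 1 − ((5−1)/5)^7 = 61741/78125.
E[#distinct] = 5·61741/78125 = 61741/15625.

61741/15625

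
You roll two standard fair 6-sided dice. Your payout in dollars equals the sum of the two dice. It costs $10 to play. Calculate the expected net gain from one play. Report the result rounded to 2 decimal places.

Distribution of the sum of the two dice: 2 w.p. 1/36, 3 w.p. 1/18, 4 w.p. 1/12, 5 w.p. 1/9, 6 w.p. 5/36, 7 w.p. 1/6, …
E[payout] = (1/36)·2 + (1/18)·3 + (1/12)·4 + (1/9)·5 + (5/36)·6 + (1/6)·7 + (5/36)·8 + (1/9)·9 + (1/12)·10 + (1/18)·11 + (1/36)·12 = 7
Expected profit = 7 − 10 = -3 ≈ -$3.00

-$3.00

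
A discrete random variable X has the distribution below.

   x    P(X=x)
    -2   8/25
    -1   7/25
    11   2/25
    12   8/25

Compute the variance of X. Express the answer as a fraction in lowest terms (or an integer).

E[X] = (8/25)·(-2) + (7/25)·(-1) + (2/25)·11 + (8/25)·12 = 19/5
E[X²] = (8/25)·4 + (7/25)·1 + (2/25)·121 + (8/25)·144 = 1433/25
Var(X) = 1433/25 − (19/5)² = 1072/25

1072/25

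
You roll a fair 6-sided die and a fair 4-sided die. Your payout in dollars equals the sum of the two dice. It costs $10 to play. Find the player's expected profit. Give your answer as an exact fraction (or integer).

Distribution of the sum of the two dice: 2 w.p. 1/24, 3 w.p. 1/12, 4 w.p. 1/8, 5 w.p. 1/6, 6 w.p. 1/6, 7 w.p. 1/6, …
E[payout] = (1/24)·2 + (1/12)·3 + (1/8)·4 + (1/6)·5 + (1/6)·6 + (1/6)·7 + (1/8)·8 + (1/12)·9 + (1/24)·10 = 6
Expected profit = 6 − 10 = -4

-$4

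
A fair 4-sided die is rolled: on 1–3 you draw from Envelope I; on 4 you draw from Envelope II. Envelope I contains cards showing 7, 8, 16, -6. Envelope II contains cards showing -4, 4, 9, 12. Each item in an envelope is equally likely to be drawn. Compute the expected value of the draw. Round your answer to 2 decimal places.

E[X | Envelope I] = (7 + 8 + 16 − 6)/4 = 25/4
E[X | Envelope II] = (-4 + 4 + 9 + 12)/4 = 21/4
E[X] = (3/4)·25/4 + (1/4)·21/4 = 6 ≈ 6.00

6.00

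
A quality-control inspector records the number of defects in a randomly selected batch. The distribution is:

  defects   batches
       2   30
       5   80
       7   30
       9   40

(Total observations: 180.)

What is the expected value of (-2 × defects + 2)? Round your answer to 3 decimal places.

-9.444

Total = 180, so P(defects=2) = 30/180, etc.
E[-2x+2] = (1/6)·(-2) + (4/9)·(-8) + (1/6)·(-12) + (2/9)·(-16)
     = -85/9 ≈ -9.444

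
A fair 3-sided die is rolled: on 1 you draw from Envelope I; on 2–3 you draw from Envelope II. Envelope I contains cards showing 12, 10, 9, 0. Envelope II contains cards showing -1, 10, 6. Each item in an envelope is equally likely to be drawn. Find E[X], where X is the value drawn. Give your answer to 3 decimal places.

E[X | Envelope I] = (12 + 10 + 9 + 0)/4 = 31/4
E[X | Envelope II] = (-1 + 10 + 6)/3 = 5
E[X] = (1/3)·31/4 + (2/3)·5 = 71/12 ≈ 5.917

5.917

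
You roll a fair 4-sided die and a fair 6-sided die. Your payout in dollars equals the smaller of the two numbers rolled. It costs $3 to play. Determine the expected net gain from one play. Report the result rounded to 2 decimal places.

Distribution of the smaller of the two numbers rolled: 1 w.p. 3/8, 2 w.p. 7/24, 3 w.p. 5/24, 4 w.p. 1/8
E[payout] = (3/8)·1 + (7/24)·2 + (5/24)·3 + (1/8)·4 = 25/12
Expected profit = 25/12 − 3 = -11/12 ≈ -$0.92

-$0.92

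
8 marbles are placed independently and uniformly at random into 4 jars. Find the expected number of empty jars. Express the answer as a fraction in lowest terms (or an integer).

6561/16384

Let Xⱼ=1 if jar j is empty. P(Xⱼ=1) = ((4-1)/4)^8 = 6561/65536.
By linearity, E[#empty] = 4·6561/65536 = 6561/16384.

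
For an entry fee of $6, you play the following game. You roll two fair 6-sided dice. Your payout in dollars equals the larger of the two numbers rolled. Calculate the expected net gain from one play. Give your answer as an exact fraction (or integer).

Distribution of the larger of the two numbers rolled: 1 w.p. 1/36, 2 w.p. 1/12, 3 w.p. 5/36, 4 w.p. 7/36, 5 w.p. 1/4, 6 w.p. 11/36
E[payout] = (1/36)·1 + (1/12)·2 + (5/36)·3 + (7/36)·4 + (1/4)·5 + (11/36)·6 = 161/36
Expected profit = 161/36 − 6 = -55/36

-55/36 dollars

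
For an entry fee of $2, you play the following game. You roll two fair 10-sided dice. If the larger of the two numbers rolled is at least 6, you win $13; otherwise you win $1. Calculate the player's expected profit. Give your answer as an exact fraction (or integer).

E[payout] = (1/4)·1 + (3/4)·13 = 10
Expected profit = 10 − 2 = 8

$8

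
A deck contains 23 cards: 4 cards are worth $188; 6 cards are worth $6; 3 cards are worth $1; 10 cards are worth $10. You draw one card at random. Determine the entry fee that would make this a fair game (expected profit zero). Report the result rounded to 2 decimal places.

E[payout] = (4/23)·188 + (6/23)·6 + (3/23)·1 + (10/23)·10 = 891/23
Fair fee = E[payout] = 891/23 ≈ $38.74

$38.74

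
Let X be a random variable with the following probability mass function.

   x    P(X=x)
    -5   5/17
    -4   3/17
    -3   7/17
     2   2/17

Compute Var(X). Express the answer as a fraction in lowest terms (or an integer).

E[X] = (5/17)·(-5) + (3/17)·(-4) + (7/17)·(-3) + (2/17)·2 = -54/17
E[X²] = (5/17)·25 + (3/17)·16 + (7/17)·9 + (2/17)·4 = 244/17
Var(X) = 244/17 − (-54/17)² = 1232/289

1232/289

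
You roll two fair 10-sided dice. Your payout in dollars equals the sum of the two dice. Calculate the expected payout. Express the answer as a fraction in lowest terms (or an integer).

Distribution of the sum of the two dice: 2 w.p. 1/100, 3 w.p. 1/50, 4 w.p. 3/100, 5 w.p. 1/25, 6 w.p. 1/20, 7 w.p. 3/50, …
E[payout] = (1/100)·2 + (1/50)·3 + (3/100)·4 + (1/25)·5 + (1/20)·6 + (3/50)·7 + (7/100)·8 + (2/25)·9 + (9/100)·10 + (1/10)·11 + (9/100)·12 + (2/25)·13 + (7/100)·14 + (3/50)·15 + (1/20)·16 + (1/25)·17 + (3/100)·18 + (1/50)·19 + (1/100)·20 = 11

$11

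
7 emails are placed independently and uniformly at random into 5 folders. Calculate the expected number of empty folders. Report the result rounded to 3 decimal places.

1.049

Let Xⱼ=1 if folder j is empty. P(Xⱼ=1) = ((5-1)/5)^7 = 16384/78125.
By linearity, E[#empty] = 5·16384/78125 = 16384/15625.
≈ 1.049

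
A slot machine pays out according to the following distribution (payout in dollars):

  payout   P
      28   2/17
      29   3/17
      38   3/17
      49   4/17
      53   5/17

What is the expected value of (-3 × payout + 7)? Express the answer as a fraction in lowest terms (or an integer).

-2035/17

E[-3x+7] = (2/17)·(-77) + (3/17)·(-80) + (3/17)·(-107) + (4/17)·(-140) + (5/17)·(-152)
     = -2035/17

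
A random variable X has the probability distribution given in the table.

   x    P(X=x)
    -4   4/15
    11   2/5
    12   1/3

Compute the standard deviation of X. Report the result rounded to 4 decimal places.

E[X] = 22/3, E[X²] = 302/3
Var(X) = E[X²] − (E[X])² = 302/3 − 484/9 = 422/9
SD(X) = √(422/9) ≈ 6.8475

6.8475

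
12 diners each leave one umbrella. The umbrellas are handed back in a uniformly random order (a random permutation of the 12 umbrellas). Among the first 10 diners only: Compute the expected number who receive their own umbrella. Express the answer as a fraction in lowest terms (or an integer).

Let Xᵢ = 1 if person i gets their own umbrella. For each i, P(Xᵢ=1) = 1/12.
By linearity of expectation, E[X₁+…+X_10] = 10·(1/12) = 5/6.

5/6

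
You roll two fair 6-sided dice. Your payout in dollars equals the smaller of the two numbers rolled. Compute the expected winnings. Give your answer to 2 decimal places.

$2.53

Distribution of the smaller of the two numbers rolled: 1 w.p. 11/36, 2 w.p. 1/4, 3 w.p. 7/36, 4 w.p. 5/36, 5 w.p. 1/12, 6 w.p. 1/36
E[payout] = (11/36)·1 + (1/4)·2 + (7/36)·3 + (5/36)·4 + (1/12)·5 + (1/36)·6 = 91/36
≈ $2.53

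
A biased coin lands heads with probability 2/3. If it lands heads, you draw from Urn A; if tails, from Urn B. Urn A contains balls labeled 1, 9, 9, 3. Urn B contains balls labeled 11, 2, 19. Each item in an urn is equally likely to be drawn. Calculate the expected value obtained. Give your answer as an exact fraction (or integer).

65/9

E[X | Urn A] = (1 + 9 + 9 + 3)/4 = 11/2
E[X | Urn B] = (11 + 2 + 19)/3 = 32/3
E[X] = (2/3)·11/2 + (1/3)·32/3 = 65/9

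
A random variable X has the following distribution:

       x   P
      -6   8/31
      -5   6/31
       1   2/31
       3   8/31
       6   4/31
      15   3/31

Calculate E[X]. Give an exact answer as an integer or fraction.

E[X] = (8/31)·(-6) + (6/31)·(-5) + (2/31)·1 + (8/31)·3 + (4/31)·6 + (3/31)·15
     = 17/31

17/31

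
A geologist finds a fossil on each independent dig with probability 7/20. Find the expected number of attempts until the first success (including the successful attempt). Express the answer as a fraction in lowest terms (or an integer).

20/7

For a geometric distribution, E[trials] = 1/p = 1/(7/20) = 20/7.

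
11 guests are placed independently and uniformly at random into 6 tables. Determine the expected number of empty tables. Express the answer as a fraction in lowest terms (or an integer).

Let Xⱼ=1 if table j is empty. P(Xⱼ=1) = ((6-1)/6)^11 = 48828125/362797056.
By linearity, E[#empty] = 6·48828125/362797056 = 48828125/60466176.

48828125/60466176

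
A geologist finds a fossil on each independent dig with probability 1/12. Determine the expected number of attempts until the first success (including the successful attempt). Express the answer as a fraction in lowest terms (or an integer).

For a geometric distribution, E[trials] = 1/p = 1/(1/12) = 12.

12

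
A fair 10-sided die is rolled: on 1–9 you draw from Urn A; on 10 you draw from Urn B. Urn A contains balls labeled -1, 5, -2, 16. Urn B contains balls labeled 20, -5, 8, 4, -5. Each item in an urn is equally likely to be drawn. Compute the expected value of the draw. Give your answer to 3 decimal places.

4.490

E[X | Urn A] = (-1 + 5 − 2 + 16)/4 = 9/2
E[X | Urn B] = (20 − 5 + 8 + 4 − 5)/5 = 22/5
E[X] = (9/10)·9/2 + (1/10)·22/5 = 449/100 ≈ 4.490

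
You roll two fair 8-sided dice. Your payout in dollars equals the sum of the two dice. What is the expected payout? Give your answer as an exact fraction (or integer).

Distribution of the sum of the two dice: 2 w.p. 1/64, 3 w.p. 1/32, 4 w.p. 3/64, 5 w.p. 1/16, 6 w.p. 5/64, 7 w.p. 3/32, …
E[payout] = (1/64)·2 + (1/32)·3 + (3/64)·4 + (1/16)·5 + (5/64)·6 + (3/32)·7 + (7/64)·8 + (1/8)·9 + (7/64)·10 + (3/32)·11 + (5/64)·12 + (1/16)·13 + (3/64)·14 + (1/32)·15 + (1/64)·16 = 9

$9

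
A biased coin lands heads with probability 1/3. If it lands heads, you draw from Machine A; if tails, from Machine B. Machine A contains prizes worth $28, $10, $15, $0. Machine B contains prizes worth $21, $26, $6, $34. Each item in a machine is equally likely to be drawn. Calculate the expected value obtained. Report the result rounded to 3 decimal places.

$18.917

E[X | Machine A] = (28 + 10 + 15 + 0)/4 = 53/4
E[X | Machine B] = (21 + 26 + 6 + 34)/4 = 87/4
E[X] = (1/3)·53/4 + (2/3)·87/4 = 227/12 ≈ 18.917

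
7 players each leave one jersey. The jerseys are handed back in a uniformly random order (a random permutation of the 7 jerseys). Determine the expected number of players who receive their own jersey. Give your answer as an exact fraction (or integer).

Let Xᵢ = 1 if person i gets their own jersey. For each i, P(Xᵢ=1) = 1/7.
By linearity of expectation, E[X₁+…+X_7] = 7·(1/7) = 1.

1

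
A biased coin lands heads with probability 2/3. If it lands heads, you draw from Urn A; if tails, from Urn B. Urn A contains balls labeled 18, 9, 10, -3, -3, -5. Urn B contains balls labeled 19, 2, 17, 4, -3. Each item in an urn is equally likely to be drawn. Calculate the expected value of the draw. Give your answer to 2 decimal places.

5.49

E[X | Urn A] = (18 + 9 + 10 − 3 − 3 − 5)/6 = 13/3
E[X | Urn B] = (19 + 2 + 17 + 4 − 3)/5 = 39/5
E[X] = (2/3)·13/3 + (1/3)·39/5 = 247/45 ≈ 5.49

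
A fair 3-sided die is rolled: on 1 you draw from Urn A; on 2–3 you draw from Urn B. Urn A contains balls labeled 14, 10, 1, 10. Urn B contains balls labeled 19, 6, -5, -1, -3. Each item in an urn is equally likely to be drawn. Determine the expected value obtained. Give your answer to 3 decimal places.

E[X | Urn A] = (14 + 10 + 1 + 10)/4 = 35/4
E[X | Urn B] = (19 + 6 − 5 − 1 − 3)/5 = 16/5
E[X] = (1/3)·35/4 + (2/3)·16/5 = 101/20 ≈ 5.050

5.050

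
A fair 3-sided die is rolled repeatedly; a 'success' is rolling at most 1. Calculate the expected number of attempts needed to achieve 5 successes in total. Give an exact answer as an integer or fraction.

By linearity (sum of 5 independent geometric waits), E[trials] = 5/p = 5/(1/3) = 15.

15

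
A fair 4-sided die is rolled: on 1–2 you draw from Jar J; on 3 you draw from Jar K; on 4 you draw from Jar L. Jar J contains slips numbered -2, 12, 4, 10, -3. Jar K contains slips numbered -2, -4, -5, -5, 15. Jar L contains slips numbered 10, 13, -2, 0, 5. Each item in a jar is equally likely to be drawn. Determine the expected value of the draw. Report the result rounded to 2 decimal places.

3.35

E[X | Jar J] = (-2 + 12 + 4 + 10 − 3)/5 = 21/5
E[X | Jar K] = (-2 − 4 − 5 − 5 + 15)/5 = -1/5
E[X | Jar L] = (10 + 13 − 2 + 0 + 5)/5 = 26/5
E[X] = (1/2)·21/5 + (1/4)·(-1/5) + (1/4)·26/5 = 67/20 ≈ 3.35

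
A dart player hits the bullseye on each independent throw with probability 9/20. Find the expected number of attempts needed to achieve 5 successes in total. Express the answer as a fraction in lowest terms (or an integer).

By linearity (sum of 5 independent geometric waits), E[trials] = 5/p = 5/(9/20) = 100/9.

100/9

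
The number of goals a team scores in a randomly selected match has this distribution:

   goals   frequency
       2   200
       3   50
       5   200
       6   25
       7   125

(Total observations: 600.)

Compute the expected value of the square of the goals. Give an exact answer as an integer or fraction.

Total = 600, so P(goals=2) = 200/600, etc.
E[X²] = (1/3)·4 + (1/12)·9 + (1/3)·25 + (1/24)·36 + (5/24)·49
     = 177/8

177/8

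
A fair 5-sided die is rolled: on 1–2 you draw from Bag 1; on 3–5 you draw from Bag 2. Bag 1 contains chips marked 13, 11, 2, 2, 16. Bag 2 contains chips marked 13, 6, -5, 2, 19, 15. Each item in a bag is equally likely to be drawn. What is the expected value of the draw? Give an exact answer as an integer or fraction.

E[X | Bag 1] = (13 + 11 + 2 + 2 + 16)/5 = 44/5
E[X | Bag 2] = (13 + 6 − 5 + 2 + 19 + 15)/6 = 25/3
E[X] = (2/5)·44/5 + (3/5)·25/3 = 213/25

213/25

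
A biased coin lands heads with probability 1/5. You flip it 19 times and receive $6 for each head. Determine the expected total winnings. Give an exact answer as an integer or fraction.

114/5 dollars

E[#heads] = 19·1/5 = 19/5 (linearity over flips).
E[winnings] = 6·19/5 = 114/5.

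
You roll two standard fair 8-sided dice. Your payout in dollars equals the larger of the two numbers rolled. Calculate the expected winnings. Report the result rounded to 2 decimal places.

Distribution of the larger of the two numbers rolled: 1 w.p. 1/64, 2 w.p. 3/64, 3 w.p. 5/64, 4 w.p. 7/64, 5 w.p. 9/64, 6 w.p. 11/64, …
E[payout] = (1/64)·1 + (3/64)·2 + (5/64)·3 + (7/64)·4 + (9/64)·5 + (11/64)·6 + (13/64)·7 + (15/64)·8 = 93/16
≈ $5.81

$5.81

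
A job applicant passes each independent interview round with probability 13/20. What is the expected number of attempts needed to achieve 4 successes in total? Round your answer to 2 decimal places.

6.15

By linearity (sum of 4 independent geometric waits), E[trials] = 4/p = 4/(13/20) = 80/13.
≈ 6.15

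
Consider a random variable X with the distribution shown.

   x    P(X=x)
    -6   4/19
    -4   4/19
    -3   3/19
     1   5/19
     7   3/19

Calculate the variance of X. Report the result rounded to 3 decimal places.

E[X] = (4/19)·(-6) + (4/19)·(-4) + (3/19)·(-3) + (5/19)·1 + (3/19)·7 = -23/19
E[X²] = (4/19)·36 + (4/19)·16 + (3/19)·9 + (5/19)·1 + (3/19)·49 = 387/19
Var(X) = 387/19 − (-23/19)² = 6824/361 ≈ 18.903

18.903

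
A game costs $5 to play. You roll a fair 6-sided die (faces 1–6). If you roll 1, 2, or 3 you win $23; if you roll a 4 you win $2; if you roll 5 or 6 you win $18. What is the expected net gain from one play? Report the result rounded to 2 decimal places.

E[payout] = (1/6)·2 + (1/3)·18 + (1/2)·23 = 107/6
Expected profit = 107/6 − 5 = 77/6 ≈ $12.83

$12.83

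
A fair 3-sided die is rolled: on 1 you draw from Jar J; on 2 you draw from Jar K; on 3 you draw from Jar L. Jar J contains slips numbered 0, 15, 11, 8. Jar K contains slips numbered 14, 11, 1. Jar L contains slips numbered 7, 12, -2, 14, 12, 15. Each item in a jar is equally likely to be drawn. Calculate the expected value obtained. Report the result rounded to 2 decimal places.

8.94

E[X | Jar J] = (0 + 15 + 11 + 8)/4 = 17/2
E[X | Jar K] = (14 + 11 + 1)/3 = 26/3
E[X | Jar L] = (7 + 12 − 2 + 14 + 12 + 15)/6 = 29/3
E[X] = (1/3)·17/2 + (1/3)·26/3 + (1/3)·29/3 = 161/18 ≈ 8.94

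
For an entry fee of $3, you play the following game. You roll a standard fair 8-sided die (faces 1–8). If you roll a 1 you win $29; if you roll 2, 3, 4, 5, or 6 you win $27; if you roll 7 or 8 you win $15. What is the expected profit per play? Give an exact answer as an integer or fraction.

E[payout] = (1/4)·15 + (5/8)·27 + (1/8)·29 = 97/4
Expected profit = 97/4 − 3 = 85/4

85/4 dollars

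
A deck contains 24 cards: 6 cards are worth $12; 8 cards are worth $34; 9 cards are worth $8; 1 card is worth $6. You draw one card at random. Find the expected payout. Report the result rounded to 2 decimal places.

$17.58

E[payout] = (6/24)·12 + (8/24)·34 + (9/24)·8 + (1/24)·6 = 211/12
≈ $17.58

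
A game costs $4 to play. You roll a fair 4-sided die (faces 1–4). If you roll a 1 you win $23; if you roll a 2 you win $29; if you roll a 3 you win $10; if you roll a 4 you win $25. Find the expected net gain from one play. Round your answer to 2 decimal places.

E[payout] = (1/4)·10 + (1/4)·23 + (1/4)·25 + (1/4)·29 = 87/4
Expected profit = 87/4 − 4 = 71/4 ≈ $17.75

$17.75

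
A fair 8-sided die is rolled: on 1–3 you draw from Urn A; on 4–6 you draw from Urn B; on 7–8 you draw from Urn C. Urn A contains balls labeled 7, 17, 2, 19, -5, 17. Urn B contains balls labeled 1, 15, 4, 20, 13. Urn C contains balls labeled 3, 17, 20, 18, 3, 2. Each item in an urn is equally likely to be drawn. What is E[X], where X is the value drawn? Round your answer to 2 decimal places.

10.16

E[X | Urn A] = (7 + 17 + 2 + 19 − 5 + 17)/6 = 19/2
E[X | Urn B] = (1 + 15 + 4 + 20 + 13)/5 = 53/5
E[X | Urn C] = (3 + 17 + 20 + 18 + 3 + 2)/6 = 21/2
E[X] = (3/8)·19/2 + (3/8)·53/5 + (1/4)·21/2 = 813/80 ≈ 10.16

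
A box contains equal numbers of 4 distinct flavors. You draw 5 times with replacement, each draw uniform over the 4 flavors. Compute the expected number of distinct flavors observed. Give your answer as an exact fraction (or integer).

Let Xⱼ=1 if type j appears at least once. P(Xⱼ=1) = 1 − ((4−1)/4)^5 = 781/1024.
E[#distinct] = 4·781/1024 = 781/256.

781/256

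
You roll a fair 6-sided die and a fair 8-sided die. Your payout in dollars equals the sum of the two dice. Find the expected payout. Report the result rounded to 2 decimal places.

Distribution of the sum of the two dice: 2 w.p. 1/48, 3 w.p. 1/24, 4 w.p. 1/16, 5 w.p. 1/12, 6 w.p. 5/48, 7 w.p. 1/8, …
E[payout] = (1/48)·2 + (1/24)·3 + (1/16)·4 + (1/12)·5 + (5/48)·6 + (1/8)·7 + (1/8)·8 + (1/8)·9 + (5/48)·10 + (1/12)·11 + (1/16)·12 + (1/24)·13 + (1/48)·14 = 8
≈ $8.00

$8.00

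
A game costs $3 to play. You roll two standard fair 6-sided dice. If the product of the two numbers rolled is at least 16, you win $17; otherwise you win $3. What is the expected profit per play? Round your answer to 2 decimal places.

E[payout] = (25/36)·3 + (11/36)·17 = 131/18
Expected profit = 131/18 − 3 = 77/18 ≈ $4.28

$4.28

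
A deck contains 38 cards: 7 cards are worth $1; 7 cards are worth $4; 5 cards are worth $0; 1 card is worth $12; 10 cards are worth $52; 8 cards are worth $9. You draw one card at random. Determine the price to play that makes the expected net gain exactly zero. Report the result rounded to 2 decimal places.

E[payout] = (7/38)·1 + (7/38)·4 + (5/38)·0 + (1/38)·12 + (10/38)·52 + (8/38)·9 = 639/38
Fair fee = E[payout] = 639/38 ≈ $16.82

$16.82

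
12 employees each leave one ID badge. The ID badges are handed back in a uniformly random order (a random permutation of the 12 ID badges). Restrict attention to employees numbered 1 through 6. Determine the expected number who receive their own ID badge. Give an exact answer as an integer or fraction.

1/2

Let Xᵢ = 1 if person i gets their own ID badge. For each i, P(Xᵢ=1) = 1/12.
By linearity of expectation, E[X₁+…+X_6] = 6·(1/12) = 1/2.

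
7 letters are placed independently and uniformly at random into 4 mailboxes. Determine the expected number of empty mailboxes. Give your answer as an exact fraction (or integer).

2187/4096

Let Xⱼ=1 if mailbox j is empty. P(Xⱼ=1) = ((4-1)/4)^7 = 2187/16384.
By linearity, E[#empty] = 4·2187/16384 = 2187/4096.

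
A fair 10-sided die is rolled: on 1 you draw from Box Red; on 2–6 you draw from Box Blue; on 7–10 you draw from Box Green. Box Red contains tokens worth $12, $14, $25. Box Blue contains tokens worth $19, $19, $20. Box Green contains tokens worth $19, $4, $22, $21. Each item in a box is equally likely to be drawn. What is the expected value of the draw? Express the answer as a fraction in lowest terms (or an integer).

E[X | Box Red] = (12 + 14 + 25)/3 = 17
E[X | Box Blue] = (19 + 19 + 20)/3 = 58/3
E[X | Box Green] = (19 + 4 + 22 + 21)/4 = 33/2
E[X] = (1/10)·17 + (1/2)·58/3 + (2/5)·33/2 = 539/30

539/30 dollars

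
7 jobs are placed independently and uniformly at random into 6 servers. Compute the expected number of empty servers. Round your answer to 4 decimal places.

Let Xⱼ=1 if server j is empty. P(Xⱼ=1) = ((6-1)/6)^7 = 78125/279936.
By linearity, E[#empty] = 6·78125/279936 = 78125/46656.
≈ 1.6745

1.6745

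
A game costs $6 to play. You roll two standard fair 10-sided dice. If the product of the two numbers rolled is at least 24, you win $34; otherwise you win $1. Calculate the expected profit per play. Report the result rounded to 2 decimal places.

$12.16

E[payout] = (12/25)·1 + (13/25)·34 = 454/25
Expected profit = 454/25 − 6 = 304/25 ≈ $12.16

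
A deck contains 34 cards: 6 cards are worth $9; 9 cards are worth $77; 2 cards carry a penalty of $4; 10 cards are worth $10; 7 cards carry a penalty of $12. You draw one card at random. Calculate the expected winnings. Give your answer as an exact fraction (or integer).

E[payout] = (6/34)·9 + (9/34)·77 + (2/34)·(-4) + (10/34)·10 + (7/34)·(-12) = 755/34

755/34 dollars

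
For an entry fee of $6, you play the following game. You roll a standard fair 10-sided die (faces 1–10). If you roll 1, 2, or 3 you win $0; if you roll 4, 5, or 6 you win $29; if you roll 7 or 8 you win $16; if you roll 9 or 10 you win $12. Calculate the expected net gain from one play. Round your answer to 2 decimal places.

E[payout] = (3/10)·0 + (1/5)·12 + (1/5)·16 + (3/10)·29 = 143/10
Expected profit = 143/10 − 6 = 83/10 ≈ $8.30

$8.30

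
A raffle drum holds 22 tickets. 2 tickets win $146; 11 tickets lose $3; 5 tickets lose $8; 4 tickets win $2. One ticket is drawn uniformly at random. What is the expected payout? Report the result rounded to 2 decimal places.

E[payout] = (2/22)·146 + (11/22)·(-3) + (5/22)·(-8) + (4/22)·2 = 227/22
≈ $10.32

$10.32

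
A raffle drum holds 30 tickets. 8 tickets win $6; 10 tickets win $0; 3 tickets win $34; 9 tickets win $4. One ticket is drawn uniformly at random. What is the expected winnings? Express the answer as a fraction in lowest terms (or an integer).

E[payout] = (8/30)·6 + (10/30)·0 + (3/30)·34 + (9/30)·4 = 31/5

31/5 dollars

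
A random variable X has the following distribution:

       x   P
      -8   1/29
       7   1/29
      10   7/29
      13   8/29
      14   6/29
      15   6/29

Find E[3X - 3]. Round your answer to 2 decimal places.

E[3x-3] = (1/29)·(-27) + (1/29)·18 + (7/29)·27 + (8/29)·36 + (6/29)·39 + (6/29)·42
     = 954/29 ≈ 32.90

32.90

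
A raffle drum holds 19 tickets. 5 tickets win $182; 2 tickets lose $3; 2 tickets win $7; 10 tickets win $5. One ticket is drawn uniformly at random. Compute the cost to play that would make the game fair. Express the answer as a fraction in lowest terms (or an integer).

E[payout] = (5/19)·182 + (2/19)·(-3) + (2/19)·7 + (10/19)·5 = 968/19
Fair fee = E[payout] = 968/19

968/19 dollars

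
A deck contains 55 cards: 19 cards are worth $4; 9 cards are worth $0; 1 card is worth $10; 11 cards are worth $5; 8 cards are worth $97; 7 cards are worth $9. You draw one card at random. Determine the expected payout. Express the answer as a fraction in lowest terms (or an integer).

196/11 dollars

E[payout] = (19/55)·4 + (9/55)·0 + (1/55)·10 + (11/55)·5 + (8/55)·97 + (7/55)·9 = 196/11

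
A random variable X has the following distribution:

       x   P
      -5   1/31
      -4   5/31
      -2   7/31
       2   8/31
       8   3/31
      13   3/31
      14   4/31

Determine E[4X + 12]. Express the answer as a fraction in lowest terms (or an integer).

E[4x+12] = (1/31)·(-8) + (5/31)·(-4) + (7/31)·4 + (8/31)·20 + (3/31)·44 + (3/31)·64 + (4/31)·68
     = 756/31

756/31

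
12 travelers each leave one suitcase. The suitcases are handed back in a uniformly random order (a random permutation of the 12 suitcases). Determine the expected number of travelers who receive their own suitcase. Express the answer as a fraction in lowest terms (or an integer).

1

Let Xᵢ = 1 if person i gets their own suitcase. For each i, P(Xᵢ=1) = 1/12.
By linearity of expectation, E[X₁+…+X_12] = 12·(1/12) = 1.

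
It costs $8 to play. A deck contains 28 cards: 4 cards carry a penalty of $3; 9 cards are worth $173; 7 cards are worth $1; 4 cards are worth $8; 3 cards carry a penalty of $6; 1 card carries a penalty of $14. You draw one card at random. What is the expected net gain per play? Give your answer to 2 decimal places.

$47.43

E[payout] = (4/28)·(-3) + (9/28)·173 + (7/28)·1 + (4/28)·8 + (3/28)·(-6) + (1/28)·(-14) = 388/7
Expected profit = 388/7 − 8 = 332/7 ≈ $47.43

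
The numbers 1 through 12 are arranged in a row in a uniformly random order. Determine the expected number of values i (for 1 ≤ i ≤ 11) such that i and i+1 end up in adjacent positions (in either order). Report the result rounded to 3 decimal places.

1.833

For each i ∈ {1,…,11}, let Xᵢ = 1 if i and i+1 are adjacent. P(Xᵢ=1) = 2·(12−1)!/12! = 2/12.
By linearity, E[ΣXᵢ] = (11)·(2/12) = 11/6.
≈ 1.833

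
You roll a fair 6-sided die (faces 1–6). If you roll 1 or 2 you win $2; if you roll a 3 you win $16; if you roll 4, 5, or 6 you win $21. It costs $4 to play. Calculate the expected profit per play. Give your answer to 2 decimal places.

$9.83

E[payout] = (1/3)·2 + (1/6)·16 + (1/2)·21 = 83/6
Expected profit = 83/6 − 4 = 59/6 ≈ $9.83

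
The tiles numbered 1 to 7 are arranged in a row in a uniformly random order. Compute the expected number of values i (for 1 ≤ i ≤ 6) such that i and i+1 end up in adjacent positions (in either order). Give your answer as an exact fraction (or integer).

For each i ∈ {1,…,6}, let Xᵢ = 1 if i and i+1 are adjacent. P(Xᵢ=1) = 2·(7−1)!/7! = 2/7.
By linearity, E[ΣXᵢ] = (6)·(2/7) = 12/7.

12/7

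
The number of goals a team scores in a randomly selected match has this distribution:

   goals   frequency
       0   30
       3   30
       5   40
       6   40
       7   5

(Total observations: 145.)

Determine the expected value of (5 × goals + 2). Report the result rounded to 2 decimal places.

Total = 145, so P(goals=0) = 30/145, etc.
E[5x+2] = (6/29)·2 + (6/29)·17 + (8/29)·27 + (8/29)·32 + (1/29)·37
     = 623/29 ≈ 21.48

21.48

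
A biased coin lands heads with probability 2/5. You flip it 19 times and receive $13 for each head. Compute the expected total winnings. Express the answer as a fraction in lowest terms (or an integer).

494/5 dollars

E[#heads] = 19·2/5 = 38/5 (linearity over flips).
E[winnings] = 13·38/5 = 494/5.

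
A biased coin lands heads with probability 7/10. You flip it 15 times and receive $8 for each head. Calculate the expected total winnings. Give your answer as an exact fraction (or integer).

$84

E[#heads] = 15·7/10 = 21/2 (linearity over flips).
E[winnings] = 8·21/2 = 84.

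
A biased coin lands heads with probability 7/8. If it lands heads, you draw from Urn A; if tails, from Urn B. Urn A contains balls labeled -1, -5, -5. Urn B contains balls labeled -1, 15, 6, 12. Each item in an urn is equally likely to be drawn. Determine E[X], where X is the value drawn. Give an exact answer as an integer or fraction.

E[X | Urn A] = (-1 − 5 − 5)/3 = -11/3
E[X | Urn B] = (-1 + 15 + 6 + 12)/4 = 8
E[X] = (7/8)·(-11/3) + (1/8)·8 = -53/24

-53/24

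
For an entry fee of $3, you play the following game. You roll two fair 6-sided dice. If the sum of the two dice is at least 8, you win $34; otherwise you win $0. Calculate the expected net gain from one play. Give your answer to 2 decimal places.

E[payout] = (7/12)·0 + (5/12)·34 = 85/6
Expected profit = 85/6 − 3 = 67/6 ≈ $11.17

$11.17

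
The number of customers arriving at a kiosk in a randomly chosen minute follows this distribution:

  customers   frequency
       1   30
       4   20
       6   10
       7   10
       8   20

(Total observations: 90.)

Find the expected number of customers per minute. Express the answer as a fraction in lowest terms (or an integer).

40/9

Total = 90, so P(customers=1) = 30/90, etc.
E[X] = (1/3)·1 + (2/9)·4 + (1/9)·6 + (1/9)·7 + (2/9)·8
     = 40/9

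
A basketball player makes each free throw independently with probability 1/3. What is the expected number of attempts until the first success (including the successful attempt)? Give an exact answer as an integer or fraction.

3

For a geometric distribution, E[trials] = 1/p = 1/(1/3) = 3.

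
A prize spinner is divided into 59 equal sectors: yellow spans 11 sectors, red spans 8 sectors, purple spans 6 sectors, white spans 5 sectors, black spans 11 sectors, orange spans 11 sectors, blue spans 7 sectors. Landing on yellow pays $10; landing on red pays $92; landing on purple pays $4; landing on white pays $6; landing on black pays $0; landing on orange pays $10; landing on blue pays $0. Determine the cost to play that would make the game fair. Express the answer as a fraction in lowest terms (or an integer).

1010/59 dollars

E[payout] = (11/59)·10 + (8/59)·92 + (6/59)·4 + (5/59)·6 + (11/59)·0 + (11/59)·10 + (7/59)·0 = 1010/59
Fair fee = E[payout] = 1010/59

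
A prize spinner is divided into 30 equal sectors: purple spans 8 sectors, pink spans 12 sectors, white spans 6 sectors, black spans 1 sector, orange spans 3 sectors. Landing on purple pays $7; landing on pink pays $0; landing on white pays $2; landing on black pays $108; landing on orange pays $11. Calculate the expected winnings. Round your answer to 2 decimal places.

E[payout] = (8/30)·7 + (12/30)·0 + (6/30)·2 + (1/30)·108 + (3/30)·11 = 209/30
≈ $6.97

$6.97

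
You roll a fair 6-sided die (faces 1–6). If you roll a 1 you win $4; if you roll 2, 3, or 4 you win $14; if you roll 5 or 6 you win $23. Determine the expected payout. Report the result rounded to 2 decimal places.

E[payout] = (1/6)·4 + (1/2)·14 + (1/3)·23 = 46/3
≈ $15.33

$15.33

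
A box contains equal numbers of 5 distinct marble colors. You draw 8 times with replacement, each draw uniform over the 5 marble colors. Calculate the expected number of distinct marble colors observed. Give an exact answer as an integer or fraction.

Let Xⱼ=1 if type j appears at least once. P(Xⱼ=1) = 1 − ((5−1)/5)^8 = 325089/390625.
E[#distinct] = 5·325089/390625 = 325089/78125.

325089/78125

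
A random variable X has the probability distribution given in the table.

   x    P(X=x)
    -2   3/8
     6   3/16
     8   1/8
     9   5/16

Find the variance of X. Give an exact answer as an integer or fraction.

6151/256

E[X] = (3/8)·(-2) + (3/16)·6 + (1/8)·8 + (5/16)·9 = 67/16
E[X²] = (3/8)·4 + (3/16)·36 + (1/8)·64 + (5/16)·81 = 665/16
Var(X) = 665/16 − (67/16)² = 6151/256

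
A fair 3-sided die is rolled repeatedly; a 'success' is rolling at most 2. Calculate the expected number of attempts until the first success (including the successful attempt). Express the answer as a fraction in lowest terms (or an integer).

For a geometric distribution, E[trials] = 1/p = 1/(2/3) = 3/2.

3/2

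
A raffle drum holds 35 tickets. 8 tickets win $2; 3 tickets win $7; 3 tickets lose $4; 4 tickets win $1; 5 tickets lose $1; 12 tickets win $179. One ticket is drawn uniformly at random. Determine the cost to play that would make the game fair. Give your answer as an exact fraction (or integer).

2172/35 dollars

E[payout] = (8/35)·2 + (3/35)·7 + (3/35)·(-4) + (4/35)·1 + (5/35)·(-1) + (12/35)·179 = 2172/35
Fair fee = E[payout] = 2172/35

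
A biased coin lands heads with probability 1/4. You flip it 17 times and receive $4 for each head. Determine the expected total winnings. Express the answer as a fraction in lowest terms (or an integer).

E[#heads] = 17·1/4 = 17/4 (linearity over flips).
E[winnings] = 4·17/4 = 17.

$17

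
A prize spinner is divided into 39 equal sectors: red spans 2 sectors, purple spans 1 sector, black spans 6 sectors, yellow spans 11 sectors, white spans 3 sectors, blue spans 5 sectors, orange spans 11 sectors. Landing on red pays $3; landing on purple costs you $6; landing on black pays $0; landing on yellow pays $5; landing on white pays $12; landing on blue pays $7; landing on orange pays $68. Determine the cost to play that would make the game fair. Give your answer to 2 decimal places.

$22.41

E[payout] = (2/39)·3 + (1/39)·(-6) + (6/39)·0 + (11/39)·5 + (3/39)·12 + (5/39)·7 + (11/39)·68 = 874/39
Fair fee = E[payout] = 874/39 ≈ $22.41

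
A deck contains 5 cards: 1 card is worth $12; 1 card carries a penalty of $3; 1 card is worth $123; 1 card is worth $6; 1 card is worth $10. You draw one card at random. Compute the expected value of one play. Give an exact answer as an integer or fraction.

148/5 dollars

E[payout] = (1/5)·12 + (1/5)·(-3) + (1/5)·123 + (1/5)·6 + (1/5)·10 = 148/5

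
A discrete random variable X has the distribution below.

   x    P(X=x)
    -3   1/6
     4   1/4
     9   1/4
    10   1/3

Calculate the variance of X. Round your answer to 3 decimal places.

E[X] = (1/6)·(-3) + (1/4)·4 + (1/4)·9 + (1/3)·10 = 73/12
E[X²] = (1/6)·9 + (1/4)·16 + (1/4)·81 + (1/3)·100 = 709/12
Var(X) = 709/12 − (73/12)² = 3179/144 ≈ 22.076

22.076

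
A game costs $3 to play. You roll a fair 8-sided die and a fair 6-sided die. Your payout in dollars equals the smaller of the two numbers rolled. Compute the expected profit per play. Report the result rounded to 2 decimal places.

Distribution of the smaller of the two numbers rolled: 1 w.p. 13/48, 2 w.p. 11/48, 3 w.p. 3/16, 4 w.p. 7/48, 5 w.p. 5/48, 6 w.p. 1/16
E[payout] = (13/48)·1 + (11/48)·2 + (3/16)·3 + (7/48)·4 + (5/48)·5 + (1/16)·6 = 133/48
Expected profit = 133/48 − 3 = -11/48 ≈ -$0.23

-$0.23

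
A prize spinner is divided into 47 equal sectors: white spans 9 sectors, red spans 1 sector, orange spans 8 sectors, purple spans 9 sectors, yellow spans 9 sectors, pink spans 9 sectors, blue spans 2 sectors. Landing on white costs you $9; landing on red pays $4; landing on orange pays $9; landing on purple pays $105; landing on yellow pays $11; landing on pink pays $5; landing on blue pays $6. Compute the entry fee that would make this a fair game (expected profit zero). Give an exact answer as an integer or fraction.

E[payout] = (9/47)·(-9) + (1/47)·4 + (8/47)·9 + (9/47)·105 + (9/47)·11 + (9/47)·5 + (2/47)·6 = 1096/47
Fair fee = E[payout] = 1096/47

1096/47 dollars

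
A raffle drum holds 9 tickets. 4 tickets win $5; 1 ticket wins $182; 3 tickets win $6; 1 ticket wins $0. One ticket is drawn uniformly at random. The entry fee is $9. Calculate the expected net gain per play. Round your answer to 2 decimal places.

$15.44

E[payout] = (4/9)·5 + (1/9)·182 + (3/9)·6 + (1/9)·0 = 220/9
Expected profit = 220/9 − 9 = 139/9 ≈ $15.44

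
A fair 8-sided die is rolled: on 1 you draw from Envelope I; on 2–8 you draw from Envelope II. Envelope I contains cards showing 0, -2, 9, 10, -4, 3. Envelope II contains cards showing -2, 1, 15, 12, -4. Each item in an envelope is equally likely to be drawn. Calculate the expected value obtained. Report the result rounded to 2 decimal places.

E[X | Envelope I] = (0 − 2 + 9 + 10 − 4 + 3)/6 = 8/3
E[X | Envelope II] = (-2 + 1 + 15 + 12 − 4)/5 = 22/5
E[X] = (1/8)·8/3 + (7/8)·22/5 = 251/60 ≈ 4.18

4.18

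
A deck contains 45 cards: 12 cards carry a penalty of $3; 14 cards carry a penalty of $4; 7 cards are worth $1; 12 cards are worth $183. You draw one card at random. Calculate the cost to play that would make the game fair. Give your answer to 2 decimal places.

E[payout] = (12/45)·(-3) + (14/45)·(-4) + (7/45)·1 + (12/45)·183 = 2111/45
Fair fee = E[payout] = 2111/45 ≈ $46.91

$46.91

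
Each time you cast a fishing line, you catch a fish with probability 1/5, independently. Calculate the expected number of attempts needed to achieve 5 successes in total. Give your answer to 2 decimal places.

By linearity (sum of 5 independent geometric waits), E[trials] = 5/p = 5/(1/5) = 25.
≈ 25.00

25.00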